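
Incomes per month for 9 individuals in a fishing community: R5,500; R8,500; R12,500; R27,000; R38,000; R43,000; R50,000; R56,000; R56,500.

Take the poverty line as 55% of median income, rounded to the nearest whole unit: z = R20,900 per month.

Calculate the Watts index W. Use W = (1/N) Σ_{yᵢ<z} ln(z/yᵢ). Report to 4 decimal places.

0.3054

Poor units: R5,500, R8,500, R12,500 (q = 3 of N = 9).
Log shortfalls: ln(20900/5500) = 1.3350; ln(20900/8500) = 0.8997; ln(20900/12500) = 0.5140.
W = 2.748705 / 9 = 0.3054.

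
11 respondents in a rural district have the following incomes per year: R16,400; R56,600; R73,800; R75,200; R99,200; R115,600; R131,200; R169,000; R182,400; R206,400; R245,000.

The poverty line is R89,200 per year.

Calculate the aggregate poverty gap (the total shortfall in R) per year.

Below the line: R16,400, R56,600, R73,800, R75,200 (q = 4 of N = 11).
Individual gaps: 89200−16400 = 72800; 89200−56600 = 32600; 89200−73800 = 15400; 89200−75200 = 14000.
Aggregate gap = R134,800.

R134,800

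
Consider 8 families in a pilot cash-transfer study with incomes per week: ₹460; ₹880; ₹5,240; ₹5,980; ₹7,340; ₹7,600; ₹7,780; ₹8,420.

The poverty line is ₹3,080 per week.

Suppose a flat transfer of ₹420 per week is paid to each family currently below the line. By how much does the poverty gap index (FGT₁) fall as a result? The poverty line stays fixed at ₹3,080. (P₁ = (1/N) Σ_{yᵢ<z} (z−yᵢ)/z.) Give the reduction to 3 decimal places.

Before: below the line — ₹460, ₹880; poverty gap index (FGT₁) = 0.19562.
After the ₹420 transfer: below the line — ₹880, ₹1,300; poverty gap index (FGT₁) = 0.16153.
Reduction = 0.19562 − 0.16153 = 0.034.

0.034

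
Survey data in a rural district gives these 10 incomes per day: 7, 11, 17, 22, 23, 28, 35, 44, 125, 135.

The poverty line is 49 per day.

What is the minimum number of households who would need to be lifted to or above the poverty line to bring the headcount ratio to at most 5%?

Currently q = 8 of N = 10 are below the line (H = 0.800).
A headcount ratio of at most 5% allows at most ⌊0.05 × 10⌋ = 0 poor households.
So at least 8 − 0 = 8 must be lifted.

8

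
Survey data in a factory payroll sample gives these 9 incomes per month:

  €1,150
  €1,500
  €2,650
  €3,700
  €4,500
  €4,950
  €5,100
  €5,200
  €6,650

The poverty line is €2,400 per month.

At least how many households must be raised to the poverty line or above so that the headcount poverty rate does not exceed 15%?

2 of the 9 households are poor, so H = 2/9 = 0.222.
A headcount ratio of at most 15% allows at most ⌊0.15 × 9⌋ = 1 poor households.
So at least 2 − 1 = 1 must be lifted.

1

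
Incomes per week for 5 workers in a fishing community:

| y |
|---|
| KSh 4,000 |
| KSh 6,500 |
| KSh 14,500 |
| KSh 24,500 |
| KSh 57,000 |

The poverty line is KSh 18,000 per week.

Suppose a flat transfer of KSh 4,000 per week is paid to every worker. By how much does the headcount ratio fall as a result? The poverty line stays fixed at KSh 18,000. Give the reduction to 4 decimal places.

Before: below the line — KSh 4,000, KSh 6,500, KSh 14,500; headcount ratio = 0.600000.
After the KSh 4,000 transfer: below the line — KSh 8,000, KSh 10,500; headcount ratio = 0.400000.
Reduction = 0.600000 − 0.400000 = 0.2000.

0.2000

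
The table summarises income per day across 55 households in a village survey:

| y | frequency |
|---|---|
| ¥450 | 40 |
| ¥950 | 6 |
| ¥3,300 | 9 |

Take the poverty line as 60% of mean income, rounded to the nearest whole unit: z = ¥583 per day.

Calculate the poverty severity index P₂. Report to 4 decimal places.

0.0378

Incomes under z: 40×¥450 (q = 40 of N = 55).
Normalized shortfalls: (583−450)/583 = 0.2281 (×40).
Squared: 0.0520 (×40).
Sum = 2.081738; P₂ = 2.081738 / 55 = 0.0378.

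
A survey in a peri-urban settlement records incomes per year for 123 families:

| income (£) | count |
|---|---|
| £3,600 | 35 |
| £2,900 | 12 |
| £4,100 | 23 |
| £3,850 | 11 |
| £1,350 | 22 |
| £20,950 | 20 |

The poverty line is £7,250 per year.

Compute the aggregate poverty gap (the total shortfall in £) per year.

£419,600

Below z: 22×£1,350, 12×£2,900, 35×£3,600, 11×£3,850, 23×£4,100 (q = 103 of N = 123).
Individual gaps: 22×(7250−1350) = 129800; 12×(7250−2900) = 52200; 35×(7250−3600) = 127750; 11×(7250−3850) = 37400; 23×(7250−4100) = 72450.
Aggregate gap = £419,600.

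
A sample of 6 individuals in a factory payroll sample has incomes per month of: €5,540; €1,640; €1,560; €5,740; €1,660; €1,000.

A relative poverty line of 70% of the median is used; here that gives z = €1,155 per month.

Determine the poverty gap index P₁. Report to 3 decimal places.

Below z: €1,000 (q = 1 of N = 6).
Relative gaps: (1155−1000)/1155 = 0.1342.
Sum of shortfalls = 0.134199; P₁ averages over all N: 0.134199 / 6 = 0.022.

0.022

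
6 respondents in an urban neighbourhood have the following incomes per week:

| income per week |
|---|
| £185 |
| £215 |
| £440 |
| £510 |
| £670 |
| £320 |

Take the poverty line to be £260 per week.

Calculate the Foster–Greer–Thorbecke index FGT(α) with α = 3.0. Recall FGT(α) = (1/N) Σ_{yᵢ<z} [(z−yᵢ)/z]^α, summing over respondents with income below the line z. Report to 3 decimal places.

Poor units: £185, £215 (q = 2 of N = 6).
Relative gaps: (260−185)/260 = 0.2885; (260−215)/260 = 0.1731.
Raised to α = 3.0: 0.02400; 0.00518.
Sum = 0.029188; FGT(3.0) = 0.029188 / 6 = 0.005.

0.005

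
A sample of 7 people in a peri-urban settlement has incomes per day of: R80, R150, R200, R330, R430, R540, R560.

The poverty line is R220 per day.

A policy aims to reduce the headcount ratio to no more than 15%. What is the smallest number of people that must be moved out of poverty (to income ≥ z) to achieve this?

3 of the 7 people are poor, so H = 3/7 = 0.429.
A headcount ratio of at most 15% allows at most ⌊0.15 × 7⌋ = 1 poor people.
So at least 3 − 1 = 2 must be lifted.

2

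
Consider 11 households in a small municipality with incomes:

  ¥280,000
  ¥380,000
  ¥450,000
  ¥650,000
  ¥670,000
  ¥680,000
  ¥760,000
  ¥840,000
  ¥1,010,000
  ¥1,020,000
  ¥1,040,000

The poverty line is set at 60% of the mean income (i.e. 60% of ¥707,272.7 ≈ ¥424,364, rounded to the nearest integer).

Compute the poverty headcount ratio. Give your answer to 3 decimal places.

2 of the 11 households have income below ¥424,364.
H = 2/11 = 0.182.

0.182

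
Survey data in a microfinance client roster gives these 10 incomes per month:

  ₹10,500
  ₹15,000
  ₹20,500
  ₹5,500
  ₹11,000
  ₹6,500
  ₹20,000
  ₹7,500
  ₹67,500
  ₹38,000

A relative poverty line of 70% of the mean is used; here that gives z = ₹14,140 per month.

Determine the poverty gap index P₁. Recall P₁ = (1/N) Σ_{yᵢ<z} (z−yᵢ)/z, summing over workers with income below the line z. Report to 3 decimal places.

0.210

Below the line: ₹5,500, ₹6,500, ₹7,500, ₹10,500, ₹11,000 (q = 5 of N = 10).
Shortfall ratios: (14140−5500)/14140 = 0.6110; (14140−6500)/14140 = 0.5403; (14140−7500)/14140 = 0.4696; (14140−10500)/14140 = 0.2574; (14140−11000)/14140 = 0.2221.
Sum of shortfalls = 2.100424; P₁ averages over all N: 2.100424 / 10 = 0.210.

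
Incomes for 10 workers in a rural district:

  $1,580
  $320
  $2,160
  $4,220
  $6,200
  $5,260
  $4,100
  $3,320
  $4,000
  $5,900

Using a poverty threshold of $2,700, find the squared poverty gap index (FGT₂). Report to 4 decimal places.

Incomes under z: $320, $1,580, $2,160 (q = 3 of N = 10).
Normalized shortfalls: (2700−320)/2700 = 0.8815; (2700−1580)/2700 = 0.4148; (2700−2160)/2700 = 0.2000.
Squared: 0.7770; 0.1721; 0.0400.
Sum = 0.989081; P₂ = 0.989081 / 10 = 0.0989.

0.0989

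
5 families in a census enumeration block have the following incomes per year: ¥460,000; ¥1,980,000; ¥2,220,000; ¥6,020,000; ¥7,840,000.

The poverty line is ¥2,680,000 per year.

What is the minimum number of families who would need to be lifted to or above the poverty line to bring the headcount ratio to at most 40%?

1

3 of the 5 families are poor, so H = 3/5 = 0.600.
A headcount ratio of at most 40% allows at most ⌊0.40 × 5⌋ = 2 poor families.
So at least 3 − 2 = 1 must be lifted.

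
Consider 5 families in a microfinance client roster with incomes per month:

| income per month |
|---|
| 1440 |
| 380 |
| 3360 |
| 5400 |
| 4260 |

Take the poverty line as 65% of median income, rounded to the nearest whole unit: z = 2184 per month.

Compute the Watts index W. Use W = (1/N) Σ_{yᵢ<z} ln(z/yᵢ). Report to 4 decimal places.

0.4331

Poor units: 380, 1440 (q = 2 of N = 5).
ln(z/y) terms: ln(2184/380) = 1.7487; ln(2184/1440) = 0.4165.
W = 2.165257 / 5 = 0.4331.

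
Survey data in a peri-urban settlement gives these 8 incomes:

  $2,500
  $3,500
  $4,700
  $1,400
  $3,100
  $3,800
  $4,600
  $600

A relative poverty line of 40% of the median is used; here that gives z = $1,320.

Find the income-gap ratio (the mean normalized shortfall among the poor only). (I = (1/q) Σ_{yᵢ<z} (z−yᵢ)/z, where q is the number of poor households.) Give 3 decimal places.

0.545

Incomes under z: $600 (q = 1 of N = 8).
Shortfall ratios (z−y)/z: 0.5455; sum = 0.545455.
I averages over the q = 1 poor units only: 0.545455 / 1 = 0.545.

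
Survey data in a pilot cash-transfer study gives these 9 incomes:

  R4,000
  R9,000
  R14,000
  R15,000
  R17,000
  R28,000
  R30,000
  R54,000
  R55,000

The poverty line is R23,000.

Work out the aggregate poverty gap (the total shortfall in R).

Below z: R4,000, R9,000, R14,000, R15,000, R17,000 (q = 5 of N = 9).
Individual gaps: 23000−4000 = 19000; 23000−9000 = 14000; 23000−14000 = 9000; 23000−15000 = 8000; 23000−17000 = 6000.
Aggregate gap = R56,000.

R56,000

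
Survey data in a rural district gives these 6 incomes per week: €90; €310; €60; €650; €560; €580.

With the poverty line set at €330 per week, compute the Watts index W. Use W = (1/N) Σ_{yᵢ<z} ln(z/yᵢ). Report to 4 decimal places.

0.5111

Poor units: €60, €90, €310 (q = 3 of N = 6).
ln(z/y) terms: ln(330/60) = 1.7047; ln(330/90) = 1.2993; ln(330/310) = 0.0625.
W = 3.066551 / 6 = 0.5111.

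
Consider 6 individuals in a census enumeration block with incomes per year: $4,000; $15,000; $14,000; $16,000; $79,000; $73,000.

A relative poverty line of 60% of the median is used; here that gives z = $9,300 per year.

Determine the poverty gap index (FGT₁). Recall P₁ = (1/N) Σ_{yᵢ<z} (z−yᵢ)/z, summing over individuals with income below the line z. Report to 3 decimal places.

Below the line: $4,000 (q = 1 of N = 6).
Shortfall ratios: (9300−4000)/9300 = 0.5699.
Sum of shortfalls = 0.569892; P₁ averages over all N: 0.569892 / 6 = 0.095.

0.095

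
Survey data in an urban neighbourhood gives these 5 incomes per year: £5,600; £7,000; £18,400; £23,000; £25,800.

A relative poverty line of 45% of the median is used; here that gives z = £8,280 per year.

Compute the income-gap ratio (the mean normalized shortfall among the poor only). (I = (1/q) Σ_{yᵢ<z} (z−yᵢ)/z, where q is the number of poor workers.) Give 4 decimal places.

0.2391

Incomes under z: £5,600, £7,000 (q = 2 of N = 5).
Shortfall ratios (z−y)/z: 0.3237, 0.1546; sum = 0.478261.
I averages over the q = 2 poor units only: 0.478261 / 2 = 0.2391.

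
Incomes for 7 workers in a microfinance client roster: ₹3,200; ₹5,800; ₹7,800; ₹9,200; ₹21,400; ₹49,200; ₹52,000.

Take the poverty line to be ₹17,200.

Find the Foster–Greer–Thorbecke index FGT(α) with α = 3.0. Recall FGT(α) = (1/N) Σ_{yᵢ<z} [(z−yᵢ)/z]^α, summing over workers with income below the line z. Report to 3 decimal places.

0.156

Poor units: ₹3,200, ₹5,800, ₹7,800, ₹9,200 (q = 4 of N = 7).
Normalized shortfalls: (17200−3200)/17200 = 0.8140; (17200−5800)/17200 = 0.6628; (17200−7800)/17200 = 0.5465; (17200−9200)/17200 = 0.4651.
Raised to α = 3.0: 0.53926; 0.29116; 0.16323; 0.10062.
Sum = 1.094268; FGT(3.0) = 1.094268 / 7 = 0.156.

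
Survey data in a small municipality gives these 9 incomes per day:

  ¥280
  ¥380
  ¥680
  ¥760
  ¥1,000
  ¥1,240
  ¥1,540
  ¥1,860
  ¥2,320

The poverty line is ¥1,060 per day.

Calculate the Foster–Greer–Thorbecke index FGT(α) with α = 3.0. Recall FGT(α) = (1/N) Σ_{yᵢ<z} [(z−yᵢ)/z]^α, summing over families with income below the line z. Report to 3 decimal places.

Incomes under z: ¥280, ¥380, ¥680, ¥760, ¥1,000 (q = 5 of N = 9).
Normalized shortfalls: (1060−280)/1060 = 0.7358; (1060−380)/1060 = 0.6415; (1060−680)/1060 = 0.3585; (1060−760)/1060 = 0.2830; (1060−1000)/1060 = 0.0566.
Raised to α = 3.0: 0.39844; 0.26400; 0.04607; 0.02267; 0.00018.
Sum = 0.731369; FGT(3.0) = 0.731369 / 9 = 0.081.

0.081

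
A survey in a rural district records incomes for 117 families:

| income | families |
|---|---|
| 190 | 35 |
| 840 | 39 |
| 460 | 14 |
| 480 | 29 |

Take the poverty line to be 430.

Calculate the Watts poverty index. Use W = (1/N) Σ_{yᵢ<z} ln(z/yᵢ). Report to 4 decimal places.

0.2443

Below z: 35×190 (q = 35 of N = 117).
Log shortfalls: ln(430/190) = 0.8168 (×35).
W = 28.586640 / 117 = 0.2443.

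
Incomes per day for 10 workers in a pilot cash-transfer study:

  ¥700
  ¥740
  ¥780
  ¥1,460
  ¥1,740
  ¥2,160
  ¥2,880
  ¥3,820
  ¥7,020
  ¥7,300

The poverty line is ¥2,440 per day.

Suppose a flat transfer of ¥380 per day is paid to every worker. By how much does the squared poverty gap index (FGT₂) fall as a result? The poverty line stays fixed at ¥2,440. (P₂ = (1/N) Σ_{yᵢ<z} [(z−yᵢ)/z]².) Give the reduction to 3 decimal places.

Before: below the line — ¥700, ¥740, ¥780, ¥1,460, ¥1,740, ¥2,160; squared poverty gap index (FGT₂) = 0.17136.
After the ¥380 transfer: below the line — ¥1,080, ¥1,120, ¥1,160, ¥1,840, ¥2,120; squared poverty gap index (FGT₂) = 0.09562.
Reduction = 0.17136 − 0.09562 = 0.076.

0.076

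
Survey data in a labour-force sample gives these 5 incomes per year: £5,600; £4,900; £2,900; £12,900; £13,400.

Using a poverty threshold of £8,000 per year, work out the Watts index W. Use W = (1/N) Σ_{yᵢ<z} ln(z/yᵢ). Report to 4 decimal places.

Incomes under z: £2,900, £4,900, £5,600 (q = 3 of N = 5).
Log gaps: ln(8000/2900) = 1.0147; ln(8000/4900) = 0.4902; ln(8000/5600) = 0.3567.
W = 1.861612 / 5 = 0.3723.

0.3723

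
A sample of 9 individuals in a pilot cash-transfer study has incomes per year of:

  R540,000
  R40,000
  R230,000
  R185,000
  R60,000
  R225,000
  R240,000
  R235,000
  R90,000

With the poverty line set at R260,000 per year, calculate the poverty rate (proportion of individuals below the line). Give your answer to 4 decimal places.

0.8889

8 of the 9 individuals have income below R260,000.
H = 8/9 = 0.8889.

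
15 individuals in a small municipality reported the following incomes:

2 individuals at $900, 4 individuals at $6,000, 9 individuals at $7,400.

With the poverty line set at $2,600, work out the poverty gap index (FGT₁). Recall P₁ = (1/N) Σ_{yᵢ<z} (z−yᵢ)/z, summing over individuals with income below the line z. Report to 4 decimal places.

Below z: 2×$900 (q = 2 of N = 15).
Normalized shortfalls: (2600−900)/2600 = 0.6538 (×2).
Σ = 1.307692. Dividing by the full population N = 15 gives P₁ = 0.0872.

0.0872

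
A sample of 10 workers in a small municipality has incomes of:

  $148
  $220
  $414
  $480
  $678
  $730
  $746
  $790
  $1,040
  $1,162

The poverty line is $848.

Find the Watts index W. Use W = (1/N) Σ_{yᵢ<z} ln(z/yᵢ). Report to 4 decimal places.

Below z: $148, $220, $414, $480, $678, $730, $746, $790 (q = 8 of N = 10).
ln(z/y) terms: ln(848/148) = 1.7457; ln(848/220) = 1.3493; ln(848/414) = 0.7170; ln(848/480) = 0.5691; ln(848/678) = 0.2237; ln(848/730) = 0.1498; ln(848/746) = 0.1282; ln(848/790) = 0.0708.
W = 4.953603 / 10 = 0.4954.

0.4954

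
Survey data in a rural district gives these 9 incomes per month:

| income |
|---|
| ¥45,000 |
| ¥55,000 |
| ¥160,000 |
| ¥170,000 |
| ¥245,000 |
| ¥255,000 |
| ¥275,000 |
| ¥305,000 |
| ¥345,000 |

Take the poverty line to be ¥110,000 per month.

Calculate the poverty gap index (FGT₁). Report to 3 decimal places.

0.121

Below the line: ¥45,000, ¥55,000 (q = 2 of N = 9).
Relative gaps: (110000−45000)/110000 = 0.5909; (110000−55000)/110000 = 0.5000.
Sum of shortfalls = 1.090909; P₁ averages over all N: 1.090909 / 9 = 0.121.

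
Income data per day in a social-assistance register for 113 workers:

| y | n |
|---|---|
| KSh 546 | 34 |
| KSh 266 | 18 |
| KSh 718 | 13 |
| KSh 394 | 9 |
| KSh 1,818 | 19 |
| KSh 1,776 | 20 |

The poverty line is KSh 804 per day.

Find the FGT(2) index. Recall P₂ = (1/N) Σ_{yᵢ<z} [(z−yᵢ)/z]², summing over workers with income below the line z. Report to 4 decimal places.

Below the line: 18×KSh 266, 9×KSh 394, 34×KSh 546, 13×KSh 718 (q = 74 of N = 113).
Shortfall ratios: (804−266)/804 = 0.6692 (×18); (804−394)/804 = 0.5100 (×9); (804−546)/804 = 0.3209 (×34); (804−718)/804 = 0.1070 (×13).
Squared: 0.4478 (×18); 0.2600 (×9); 0.1030 (×34); 0.0114 (×13).
Sum = 14.050110; P₂ = 14.050110 / 113 = 0.1243.

0.1243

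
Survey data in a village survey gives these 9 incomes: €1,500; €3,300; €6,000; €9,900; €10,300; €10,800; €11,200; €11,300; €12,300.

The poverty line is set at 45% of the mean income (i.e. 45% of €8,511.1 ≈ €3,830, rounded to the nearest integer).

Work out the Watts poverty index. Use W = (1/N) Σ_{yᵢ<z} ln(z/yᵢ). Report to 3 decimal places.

0.121

Below the line: €1,500, €3,300 (q = 2 of N = 9).
Log gaps: ln(3830/1500) = 0.9374; ln(3830/3300) = 0.1489.
W = 1.086342 / 9 = 0.121.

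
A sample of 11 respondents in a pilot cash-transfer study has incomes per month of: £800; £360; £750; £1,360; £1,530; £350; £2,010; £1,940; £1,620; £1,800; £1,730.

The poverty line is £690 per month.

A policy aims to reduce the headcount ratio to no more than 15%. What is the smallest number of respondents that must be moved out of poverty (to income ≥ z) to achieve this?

1

Currently q = 2 of N = 11 are below the line (H = 0.182).
A headcount ratio of at most 15% allows at most ⌊0.15 × 11⌋ = 1 poor respondents.
So at least 2 − 1 = 1 must be lifted.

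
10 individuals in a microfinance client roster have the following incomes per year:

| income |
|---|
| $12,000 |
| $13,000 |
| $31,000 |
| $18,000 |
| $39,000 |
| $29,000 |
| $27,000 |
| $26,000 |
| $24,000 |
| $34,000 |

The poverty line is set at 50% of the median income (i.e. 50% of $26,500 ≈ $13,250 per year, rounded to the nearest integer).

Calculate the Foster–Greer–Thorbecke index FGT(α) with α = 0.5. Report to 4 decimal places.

Poor units: $12,000, $13,000 (q = 2 of N = 10).
Normalized shortfalls: (13250−12000)/13250 = 0.0943; (13250−13000)/13250 = 0.0189.
Raised to α = 0.5: 0.30715; 0.13736.
Sum = 0.444508; FGT(0.5) = 0.444508 / 10 = 0.0445.

0.0445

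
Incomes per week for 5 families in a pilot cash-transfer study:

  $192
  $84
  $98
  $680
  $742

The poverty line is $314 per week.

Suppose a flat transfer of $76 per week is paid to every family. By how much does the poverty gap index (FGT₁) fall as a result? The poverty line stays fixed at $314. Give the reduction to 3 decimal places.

Before: below the line — $84, $98, $192; poverty gap index (FGT₁) = 0.36178.
After the $76 transfer: below the line — $160, $174, $268; poverty gap index (FGT₁) = 0.21656.
Reduction = 0.36178 − 0.21656 = 0.145.

0.145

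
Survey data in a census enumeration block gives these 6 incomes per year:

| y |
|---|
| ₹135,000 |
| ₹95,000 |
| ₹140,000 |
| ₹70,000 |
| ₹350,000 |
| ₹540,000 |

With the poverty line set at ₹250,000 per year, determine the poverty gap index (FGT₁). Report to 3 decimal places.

Poor units: ₹70,000, ₹95,000, ₹135,000, ₹140,000 (q = 4 of N = 6).
Shortfall ratios: (250000−70000)/250000 = 0.7200; (250000−95000)/250000 = 0.6200; (250000−135000)/250000 = 0.4600; (250000−140000)/250000 = 0.4400.
Sum of shortfalls = 2.240000; P₁ averages over all N: 2.240000 / 6 = 0.373.

0.373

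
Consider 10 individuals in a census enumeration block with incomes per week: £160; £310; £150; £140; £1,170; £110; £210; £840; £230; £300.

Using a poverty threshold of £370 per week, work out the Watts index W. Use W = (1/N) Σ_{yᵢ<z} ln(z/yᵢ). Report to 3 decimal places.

Below the line: £110, £140, £150, £160, £210, £230, £300, £310 (q = 8 of N = 10).
Log gaps: ln(370/110) = 1.2130; ln(370/140) = 0.9719; ln(370/150) = 0.9029; ln(370/160) = 0.8383; ln(370/210) = 0.5664; ln(370/230) = 0.4754; ln(370/300) = 0.2097; ln(370/310) = 0.1769.
W = 5.354551 / 10 = 0.535.

0.535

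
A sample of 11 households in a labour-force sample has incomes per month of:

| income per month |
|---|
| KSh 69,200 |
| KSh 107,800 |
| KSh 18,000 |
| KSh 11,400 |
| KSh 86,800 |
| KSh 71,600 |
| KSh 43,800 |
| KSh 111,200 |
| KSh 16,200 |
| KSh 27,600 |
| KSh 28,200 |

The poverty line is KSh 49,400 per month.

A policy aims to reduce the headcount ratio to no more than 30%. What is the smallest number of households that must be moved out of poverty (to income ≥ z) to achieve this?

Currently q = 6 of N = 11 are below the line (H = 0.545).
A headcount ratio of at most 30% allows at most ⌊0.30 × 11⌋ = 3 poor households.
So at least 6 − 3 = 3 must be lifted.

3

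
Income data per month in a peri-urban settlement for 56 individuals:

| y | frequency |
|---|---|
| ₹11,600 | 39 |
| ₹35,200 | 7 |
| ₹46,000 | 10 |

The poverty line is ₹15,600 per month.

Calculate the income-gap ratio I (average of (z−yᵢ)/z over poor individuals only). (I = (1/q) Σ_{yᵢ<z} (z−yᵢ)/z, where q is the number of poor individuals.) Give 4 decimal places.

0.2564

Below z: 39×₹11,600 (q = 39 of N = 56).
Shortfall ratios (z−y)/z: 0.2564 (×39); sum = 10.000000.
The income-gap ratio divides by q (the poor only): 10.000000 / 39 = 0.2564.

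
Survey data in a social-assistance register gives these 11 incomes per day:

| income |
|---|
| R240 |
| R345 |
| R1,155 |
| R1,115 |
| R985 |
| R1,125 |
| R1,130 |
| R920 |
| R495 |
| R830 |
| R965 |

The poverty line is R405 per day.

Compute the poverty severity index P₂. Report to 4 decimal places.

Below z: R240, R345 (q = 2 of N = 11).
Gap ratios (z−y)/z: (405−240)/405 = 0.4074; (405−345)/405 = 0.1481.
Squared: 0.1660; 0.0219.
Sum = 0.187929; P₂ = 0.187929 / 11 = 0.0171.

0.0171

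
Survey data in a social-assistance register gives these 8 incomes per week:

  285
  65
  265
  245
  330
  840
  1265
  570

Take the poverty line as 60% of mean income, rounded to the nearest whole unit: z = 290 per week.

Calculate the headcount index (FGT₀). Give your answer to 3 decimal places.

4 of the 8 respondents have income below 290.
H = 4/8 = 0.500.

0.500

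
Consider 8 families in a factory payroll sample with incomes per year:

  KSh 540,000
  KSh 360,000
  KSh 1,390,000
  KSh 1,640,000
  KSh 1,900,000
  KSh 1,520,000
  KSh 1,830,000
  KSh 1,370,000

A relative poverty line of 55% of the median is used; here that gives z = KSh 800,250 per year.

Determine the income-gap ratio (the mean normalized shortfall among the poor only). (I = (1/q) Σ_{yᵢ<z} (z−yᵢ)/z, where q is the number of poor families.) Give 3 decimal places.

Below the line: KSh 360,000, KSh 540,000 (q = 2 of N = 8).
Shortfall ratios (z−y)/z: 0.5501, 0.3252; sum = 0.875351.
I averages over the q = 2 poor units only: 0.875351 / 2 = 0.438.

0.438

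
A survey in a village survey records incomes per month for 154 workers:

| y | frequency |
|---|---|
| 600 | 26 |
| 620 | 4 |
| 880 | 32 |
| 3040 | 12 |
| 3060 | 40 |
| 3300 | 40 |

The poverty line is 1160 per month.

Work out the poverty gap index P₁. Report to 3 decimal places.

0.144

Incomes under z: 26×600, 4×620, 32×880 (q = 62 of N = 154).
Gap ratios (z−y)/z: (1160−600)/1160 = 0.4828 (×26); (1160−620)/1160 = 0.4655 (×4); (1160−880)/1160 = 0.2414 (×32).
Sum of shortfalls = 22.137931; P₁ averages over all N: 22.137931 / 154 = 0.144.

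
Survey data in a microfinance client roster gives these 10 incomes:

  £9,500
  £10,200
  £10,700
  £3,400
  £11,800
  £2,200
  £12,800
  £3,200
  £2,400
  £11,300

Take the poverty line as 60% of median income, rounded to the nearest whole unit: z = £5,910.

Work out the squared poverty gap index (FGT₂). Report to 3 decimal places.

0.114

Incomes under z: £2,200, £2,400, £3,200, £3,400 (q = 4 of N = 10).
Shortfall ratios: (5910−2200)/5910 = 0.6277; (5910−2400)/5910 = 0.5939; (5910−3200)/5910 = 0.4585; (5910−3400)/5910 = 0.4247.
Squared: 0.3941; 0.3527; 0.2103; 0.1804.
Sum = 1.137434; P₂ = 1.137434 / 10 = 0.114.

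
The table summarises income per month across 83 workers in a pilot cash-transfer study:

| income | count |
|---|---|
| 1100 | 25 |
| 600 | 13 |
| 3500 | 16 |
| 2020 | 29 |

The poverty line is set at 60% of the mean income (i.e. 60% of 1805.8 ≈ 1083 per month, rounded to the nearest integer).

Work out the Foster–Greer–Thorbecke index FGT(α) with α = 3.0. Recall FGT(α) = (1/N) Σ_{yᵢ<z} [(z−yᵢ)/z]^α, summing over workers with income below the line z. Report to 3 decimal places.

0.014

Below z: 13×600 (q = 13 of N = 83).
Gap ratios (z−y)/z: (1083−600)/1083 = 0.4460 (×13).
Raised to α = 3.0: 0.08871 (×13).
Sum = 1.153186; FGT(3.0) = 1.153186 / 83 = 0.014.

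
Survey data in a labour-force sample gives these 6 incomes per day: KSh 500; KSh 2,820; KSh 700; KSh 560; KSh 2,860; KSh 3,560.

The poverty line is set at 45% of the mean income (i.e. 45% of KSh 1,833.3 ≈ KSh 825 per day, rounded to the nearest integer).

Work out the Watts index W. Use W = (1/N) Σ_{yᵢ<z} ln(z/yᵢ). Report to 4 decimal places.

Below z: KSh 500, KSh 560, KSh 700 (q = 3 of N = 6).
Log gaps: ln(825/500) = 0.5008; ln(825/560) = 0.3874; ln(825/700) = 0.1643.
W = 1.052525 / 6 = 0.1754.

0.1754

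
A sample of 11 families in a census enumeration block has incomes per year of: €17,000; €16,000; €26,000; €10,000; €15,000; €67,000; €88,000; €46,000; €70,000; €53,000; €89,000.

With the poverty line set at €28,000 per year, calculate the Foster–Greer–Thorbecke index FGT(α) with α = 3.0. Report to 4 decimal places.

0.0460

Below the line: €10,000, €15,000, €16,000, €17,000, €26,000 (q = 5 of N = 11).
Shortfall ratios: (28000−10000)/28000 = 0.6429; (28000−15000)/28000 = 0.4643; (28000−16000)/28000 = 0.4286; (28000−17000)/28000 = 0.3929; (28000−26000)/28000 = 0.0714.
Raised to α = 3.0: 0.26567; 0.10008; 0.07872; 0.06063; 0.00036.
Sum = 0.505466; FGT(3.0) = 0.505466 / 11 = 0.0460.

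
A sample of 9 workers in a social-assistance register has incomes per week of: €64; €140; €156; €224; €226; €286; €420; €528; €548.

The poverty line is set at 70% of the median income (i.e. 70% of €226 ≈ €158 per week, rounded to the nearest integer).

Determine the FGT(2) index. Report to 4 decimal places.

0.0408

Incomes under z: €64, €140, €156 (q = 3 of N = 9).
Normalized shortfalls: (158−64)/158 = 0.5949; (158−140)/158 = 0.1139; (158−156)/158 = 0.0127.
Squared: 0.3539; 0.0130; 0.0002.
Sum = 0.367089; P₂ = 0.367089 / 9 = 0.0408.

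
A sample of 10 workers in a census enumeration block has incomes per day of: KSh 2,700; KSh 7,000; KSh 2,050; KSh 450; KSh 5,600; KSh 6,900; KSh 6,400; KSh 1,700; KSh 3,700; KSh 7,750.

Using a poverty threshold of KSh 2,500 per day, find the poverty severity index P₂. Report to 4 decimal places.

0.0807

Below z: KSh 450, KSh 1,700, KSh 2,050 (q = 3 of N = 10).
Relative gaps: (2500−450)/2500 = 0.8200; (2500−1700)/2500 = 0.3200; (2500−2050)/2500 = 0.1800.
Squared: 0.6724; 0.1024; 0.0324.
Sum = 0.807200; P₂ = 0.807200 / 10 = 0.0807.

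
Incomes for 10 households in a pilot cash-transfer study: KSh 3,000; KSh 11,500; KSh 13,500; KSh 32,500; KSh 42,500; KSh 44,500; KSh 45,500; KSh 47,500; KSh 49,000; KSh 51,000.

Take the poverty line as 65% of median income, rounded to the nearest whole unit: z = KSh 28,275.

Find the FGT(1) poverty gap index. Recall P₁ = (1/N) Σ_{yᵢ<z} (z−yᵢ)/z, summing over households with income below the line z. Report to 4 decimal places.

Below the line: KSh 3,000, KSh 11,500, KSh 13,500 (q = 3 of N = 10).
Gap ratios (z−y)/z: (28275−3000)/28275 = 0.8939; (28275−11500)/28275 = 0.5933; (28275−13500)/28275 = 0.5225.
Sum of shortfalls = 2.009726; P₁ averages over all N: 2.009726 / 10 = 0.2010.

0.2010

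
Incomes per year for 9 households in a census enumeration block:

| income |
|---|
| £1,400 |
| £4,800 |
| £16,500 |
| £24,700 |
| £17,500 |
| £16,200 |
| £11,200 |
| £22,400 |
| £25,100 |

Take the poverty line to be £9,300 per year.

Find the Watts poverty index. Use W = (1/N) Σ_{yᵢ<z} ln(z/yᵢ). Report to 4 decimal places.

Below z: £1,400, £4,800 (q = 2 of N = 9).
Log gaps: ln(9300/1400) = 1.8935; ln(9300/4800) = 0.6614.
W = 2.554941 / 9 = 0.2839.

0.2839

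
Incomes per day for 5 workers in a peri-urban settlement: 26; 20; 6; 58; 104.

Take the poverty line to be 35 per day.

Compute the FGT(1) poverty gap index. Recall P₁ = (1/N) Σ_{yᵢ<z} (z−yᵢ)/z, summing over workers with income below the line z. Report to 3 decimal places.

Below the line: 6, 20, 26 (q = 3 of N = 5).
Shortfall ratios: (35−6)/35 = 0.8286; (35−20)/35 = 0.4286; (35−26)/35 = 0.2571.
Sum of shortfalls = 1.514286; P₁ averages over all N: 1.514286 / 5 = 0.303.

0.303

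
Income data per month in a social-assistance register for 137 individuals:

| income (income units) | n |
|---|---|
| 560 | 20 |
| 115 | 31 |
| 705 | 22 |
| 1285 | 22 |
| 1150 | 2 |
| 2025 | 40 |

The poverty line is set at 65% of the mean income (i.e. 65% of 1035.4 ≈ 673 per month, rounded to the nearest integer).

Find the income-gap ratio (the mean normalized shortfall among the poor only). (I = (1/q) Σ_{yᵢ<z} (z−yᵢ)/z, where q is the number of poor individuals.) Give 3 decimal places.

0.570

Below z: 31×115, 20×560 (q = 51 of N = 137).
Relative gaps: 0.8291 (×31), 0.1679 (×20); sum = 29.060921.
The income-gap ratio divides by q (the poor only): 29.060921 / 51 = 0.570.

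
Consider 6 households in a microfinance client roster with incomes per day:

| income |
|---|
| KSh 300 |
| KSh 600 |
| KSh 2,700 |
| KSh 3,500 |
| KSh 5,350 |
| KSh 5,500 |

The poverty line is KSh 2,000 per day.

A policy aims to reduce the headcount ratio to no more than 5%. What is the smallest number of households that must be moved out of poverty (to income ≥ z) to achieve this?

2

2 of the 6 households are poor, so H = 2/6 = 0.333.
A headcount ratio of at most 5% allows at most ⌊0.05 × 6⌋ = 0 poor households.
So at least 2 − 0 = 2 must be lifted.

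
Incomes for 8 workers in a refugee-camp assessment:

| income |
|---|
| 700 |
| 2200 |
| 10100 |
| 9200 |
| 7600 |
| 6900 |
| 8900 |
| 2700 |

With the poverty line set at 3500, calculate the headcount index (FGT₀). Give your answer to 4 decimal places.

0.3750

3 of the 8 workers have income below 3500.
H = 3/8 = 0.3750.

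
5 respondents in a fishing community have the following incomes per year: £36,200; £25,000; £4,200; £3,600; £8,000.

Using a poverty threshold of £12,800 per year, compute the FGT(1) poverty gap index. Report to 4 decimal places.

Incomes under z: £3,600, £4,200, £8,000 (q = 3 of N = 5).
Normalized shortfalls: (12800−3600)/12800 = 0.7188; (12800−4200)/12800 = 0.6719; (12800−8000)/12800 = 0.3750.
Sum of shortfalls = 1.765625; P₁ averages over all N: 1.765625 / 5 = 0.3531.

0.3531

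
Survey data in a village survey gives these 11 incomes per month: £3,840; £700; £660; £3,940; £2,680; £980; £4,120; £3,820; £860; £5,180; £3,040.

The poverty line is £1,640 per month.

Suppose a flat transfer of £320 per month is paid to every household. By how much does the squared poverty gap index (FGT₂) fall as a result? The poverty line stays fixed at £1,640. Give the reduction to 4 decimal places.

Before: below the line — £660, £700, £860, £980; squared poverty gap index (FGT₂) = 0.097615.
After the £320 transfer: below the line — £980, £1,020, £1,180, £1,300; squared poverty gap index (FGT₂) = 0.038776.
Reduction = 0.097615 − 0.038776 = 0.0588.

0.0588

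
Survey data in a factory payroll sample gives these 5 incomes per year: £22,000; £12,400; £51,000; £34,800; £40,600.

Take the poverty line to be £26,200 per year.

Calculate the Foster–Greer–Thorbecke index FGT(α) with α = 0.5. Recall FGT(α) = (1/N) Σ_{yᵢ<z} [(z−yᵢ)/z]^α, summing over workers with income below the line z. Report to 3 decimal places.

Below the line: £12,400, £22,000 (q = 2 of N = 5).
Gap ratios (z−y)/z: (26200−12400)/26200 = 0.5267; (26200−22000)/26200 = 0.1603.
Raised to α = 0.5: 0.72575; 0.40038.
Sum = 1.126135; FGT(0.5) = 1.126135 / 5 = 0.225.

0.225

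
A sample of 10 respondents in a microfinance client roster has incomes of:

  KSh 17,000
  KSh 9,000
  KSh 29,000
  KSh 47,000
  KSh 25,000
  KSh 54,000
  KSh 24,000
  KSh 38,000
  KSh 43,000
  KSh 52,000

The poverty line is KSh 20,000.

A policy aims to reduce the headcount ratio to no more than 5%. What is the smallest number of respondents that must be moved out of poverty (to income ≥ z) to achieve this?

2

2 of the 10 respondents are poor, so H = 2/10 = 0.200.
A headcount ratio of at most 5% allows at most ⌊0.05 × 10⌋ = 0 poor respondents.
So at least 2 − 0 = 2 must be lifted.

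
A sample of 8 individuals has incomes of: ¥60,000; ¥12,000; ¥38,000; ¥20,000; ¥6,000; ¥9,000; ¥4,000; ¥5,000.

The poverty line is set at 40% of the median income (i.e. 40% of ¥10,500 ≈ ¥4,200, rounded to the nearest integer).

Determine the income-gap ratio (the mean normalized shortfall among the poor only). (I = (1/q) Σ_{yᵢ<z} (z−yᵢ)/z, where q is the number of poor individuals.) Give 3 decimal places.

0.048

Below z: ¥4,000 (q = 1 of N = 8).
Shortfall ratios (z−y)/z: 0.0476; sum = 0.047619.
The income-gap ratio divides by q (the poor only): 0.047619 / 1 = 0.048.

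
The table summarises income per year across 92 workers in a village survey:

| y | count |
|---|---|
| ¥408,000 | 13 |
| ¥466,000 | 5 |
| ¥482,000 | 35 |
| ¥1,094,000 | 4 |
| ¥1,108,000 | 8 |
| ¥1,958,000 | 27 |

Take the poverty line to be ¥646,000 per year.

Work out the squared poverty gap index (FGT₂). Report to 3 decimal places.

0.048

Below z: 13×¥408,000, 5×¥466,000, 35×¥482,000 (q = 53 of N = 92).
Shortfall ratios: (646000−408000)/646000 = 0.3684 (×13); (646000−466000)/646000 = 0.2786 (×5); (646000−482000)/646000 = 0.2539 (×35).
Squared: 0.1357 (×13); 0.0776 (×5); 0.0644 (×35).
Sum = 4.408487; P₂ = 4.408487 / 92 = 0.048.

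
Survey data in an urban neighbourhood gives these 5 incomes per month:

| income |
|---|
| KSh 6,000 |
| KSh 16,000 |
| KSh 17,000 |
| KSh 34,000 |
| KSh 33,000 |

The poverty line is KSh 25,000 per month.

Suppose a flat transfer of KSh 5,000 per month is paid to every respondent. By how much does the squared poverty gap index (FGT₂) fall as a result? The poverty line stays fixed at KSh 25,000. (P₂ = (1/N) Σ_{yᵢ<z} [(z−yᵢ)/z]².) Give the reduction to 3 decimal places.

0.091

Before: below the line — KSh 6,000, KSh 16,000, KSh 17,000; squared poverty gap index (FGT₂) = 0.16192.
After the KSh 5,000 transfer: below the line — KSh 11,000, KSh 21,000, KSh 22,000; squared poverty gap index (FGT₂) = 0.07072.
Reduction = 0.16192 − 0.07072 = 0.091.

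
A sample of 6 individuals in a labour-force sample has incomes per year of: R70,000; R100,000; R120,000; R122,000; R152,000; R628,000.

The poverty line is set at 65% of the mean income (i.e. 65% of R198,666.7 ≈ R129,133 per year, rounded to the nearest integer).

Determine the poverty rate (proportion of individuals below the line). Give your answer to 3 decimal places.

4 of the 6 individuals have income below R129,133.
H = 4/6 = 0.667.

0.667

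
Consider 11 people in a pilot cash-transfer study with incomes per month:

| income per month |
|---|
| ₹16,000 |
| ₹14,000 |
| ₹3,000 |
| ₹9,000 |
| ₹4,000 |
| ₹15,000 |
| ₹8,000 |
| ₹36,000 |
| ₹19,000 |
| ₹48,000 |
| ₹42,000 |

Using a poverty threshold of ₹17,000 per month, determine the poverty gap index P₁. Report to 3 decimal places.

0.267

Below z: ₹3,000, ₹4,000, ₹8,000, ₹9,000, ₹14,000, ₹15,000, ₹16,000 (q = 7 of N = 11).
Shortfall ratios: (17000−3000)/17000 = 0.8235; (17000−4000)/17000 = 0.7647; (17000−8000)/17000 = 0.5294; (17000−9000)/17000 = 0.4706; (17000−14000)/17000 = 0.1765; (17000−15000)/17000 = 0.1176; (17000−16000)/17000 = 0.0588.
Σ = 2.941176. Dividing by the full population N = 11 gives P₁ = 0.267.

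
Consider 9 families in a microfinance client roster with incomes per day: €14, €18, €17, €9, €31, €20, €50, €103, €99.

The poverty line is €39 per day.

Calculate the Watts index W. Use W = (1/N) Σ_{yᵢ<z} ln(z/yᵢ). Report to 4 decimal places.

0.5546

Below the line: €9, €14, €17, €18, €20, €31 (q = 6 of N = 9).
ln(z/y) terms: ln(39/9) = 1.4663; ln(39/14) = 1.0245; ln(39/17) = 0.8303; ln(39/18) = 0.7732; ln(39/20) = 0.6678; ln(39/31) = 0.2296.
W = 4.991783 / 9 = 0.5546.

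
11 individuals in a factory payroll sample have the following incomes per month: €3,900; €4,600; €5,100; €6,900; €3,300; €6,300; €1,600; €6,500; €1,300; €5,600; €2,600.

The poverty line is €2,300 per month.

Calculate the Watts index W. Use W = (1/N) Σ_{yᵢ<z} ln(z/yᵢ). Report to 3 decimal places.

Poor units: €1,300, €1,600 (q = 2 of N = 11).
Log gaps: ln(2300/1300) = 0.5705; ln(2300/1600) = 0.3629.
W = 0.933450 / 11 = 0.085.

0.085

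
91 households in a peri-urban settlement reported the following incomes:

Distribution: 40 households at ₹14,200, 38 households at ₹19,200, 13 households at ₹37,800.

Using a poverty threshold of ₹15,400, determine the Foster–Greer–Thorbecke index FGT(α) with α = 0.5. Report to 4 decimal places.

0.1227

Poor units: 40×₹14,200 (q = 40 of N = 91).
Normalized shortfalls: (15400−14200)/15400 = 0.0779 (×40).
Raised to α = 0.5: 0.27915 (×40).
Sum = 11.165811; FGT(0.5) = 11.165811 / 91 = 0.1227.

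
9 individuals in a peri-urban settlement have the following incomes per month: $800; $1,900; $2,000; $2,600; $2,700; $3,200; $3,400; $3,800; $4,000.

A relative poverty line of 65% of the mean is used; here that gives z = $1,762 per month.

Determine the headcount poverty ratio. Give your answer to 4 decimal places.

1 of the 9 individuals have income below $1,762.
H = 1/9 = 0.1111.

0.1111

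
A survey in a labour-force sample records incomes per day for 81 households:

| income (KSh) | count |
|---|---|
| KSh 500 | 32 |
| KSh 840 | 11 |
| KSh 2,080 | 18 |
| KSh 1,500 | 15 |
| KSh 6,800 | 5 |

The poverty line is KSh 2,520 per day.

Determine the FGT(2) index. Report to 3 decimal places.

Below z: 32×KSh 500, 11×KSh 840, 15×KSh 1,500, 18×KSh 2,080 (q = 76 of N = 81).
Gap ratios (z−y)/z: (2520−500)/2520 = 0.8016 (×32); (2520−840)/2520 = 0.6667 (×11); (2520−1500)/2520 = 0.4048 (×15); (2520−2080)/2520 = 0.1746 (×18).
Squared: 0.6425 (×32); 0.4444 (×11); 0.1638 (×15); 0.0305 (×18).
Sum = 28.456475; P₂ = 28.456475 / 81 = 0.351.

0.351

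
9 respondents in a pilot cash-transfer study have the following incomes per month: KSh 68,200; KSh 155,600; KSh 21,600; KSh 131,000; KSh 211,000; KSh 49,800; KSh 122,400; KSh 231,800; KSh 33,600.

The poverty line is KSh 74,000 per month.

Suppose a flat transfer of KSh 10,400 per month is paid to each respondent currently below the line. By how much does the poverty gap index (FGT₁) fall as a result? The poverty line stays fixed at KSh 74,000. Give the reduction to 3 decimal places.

0.056

Before: below the line — KSh 21,600, KSh 33,600, KSh 49,800, KSh 68,200; poverty gap index (FGT₁) = 0.18438.
After the KSh 10,400 transfer: below the line — KSh 32,000, KSh 44,000, KSh 60,200; poverty gap index (FGT₁) = 0.12883.
Reduction = 0.18438 − 0.12883 = 0.056.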